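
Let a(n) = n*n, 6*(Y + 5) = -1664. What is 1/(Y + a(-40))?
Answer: 3/3953 ≈ 0.00075892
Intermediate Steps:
Y = -847/3 (Y = -5 + (1/6)*(-1664) = -5 - 832/3 = -847/3 ≈ -282.33)
a(n) = n**2
1/(Y + a(-40)) = 1/(-847/3 + (-40)**2) = 1/(-847/3 + 1600) = 1/(3953/3) = 3/3953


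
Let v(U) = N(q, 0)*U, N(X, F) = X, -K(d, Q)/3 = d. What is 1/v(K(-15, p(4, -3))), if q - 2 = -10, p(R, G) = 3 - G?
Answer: -1/360 ≈ -0.0027778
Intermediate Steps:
q = -8 (q = 2 - 10 = -8)
K(d, Q) = -3*d
v(U) = -8*U
1/v(K(-15, p(4, -3))) = 1/(-(-24)*(-15)) = 1/(-8*45) = 1/(-360) = -1/360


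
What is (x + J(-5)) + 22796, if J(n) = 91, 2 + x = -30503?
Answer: -7618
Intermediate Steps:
x = -30505 (x = -2 - 30503 = -30505)
(x + J(-5)) + 22796 = (-30505 + 91) + 22796 = -30414 + 22796 = -7618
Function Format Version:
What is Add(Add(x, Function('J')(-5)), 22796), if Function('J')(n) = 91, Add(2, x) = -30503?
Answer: -7618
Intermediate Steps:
x = -30505 (x = Add(-2, -30503) = -30505)
Add(Add(x, Function('J')(-5)), 22796) = Add(Add(-30505, 91), 22796) = Add(-30414, 22796) = -7618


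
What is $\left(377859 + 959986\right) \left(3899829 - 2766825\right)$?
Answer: $1515783736380$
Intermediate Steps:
$\left(377859 + 959986\right) \left(3899829 - 2766825\right) = 1337845 \cdot 1133004 = 1515783736380$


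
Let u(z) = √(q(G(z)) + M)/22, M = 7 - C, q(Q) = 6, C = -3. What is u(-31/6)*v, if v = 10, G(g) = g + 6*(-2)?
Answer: 20/11 ≈ 1.8182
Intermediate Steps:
G(g) = -12 + g (G(g) = g - 12 = -12 + g)
M = 10 (M = 7 - 1*(-3) = 7 + 3 = 10)
u(z) = 2/11 (u(z) = √(6 + 10)/22 = √16*(1/22) = 4*(1/22) = 2/11)
u(-31/6)*v = (2/11)*10 = 20/11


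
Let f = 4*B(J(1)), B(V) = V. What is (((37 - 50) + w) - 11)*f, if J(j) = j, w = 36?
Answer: 48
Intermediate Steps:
f = 4 (f = 4*1 = 4)
(((37 - 50) + w) - 11)*f = (((37 - 50) + 36) - 11)*4 = ((-13 + 36) - 11)*4 = (23 - 11)*4 = 12*4 = 48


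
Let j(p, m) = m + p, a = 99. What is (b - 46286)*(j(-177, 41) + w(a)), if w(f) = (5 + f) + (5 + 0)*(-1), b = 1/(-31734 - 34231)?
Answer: 112970471667/65965 ≈ 1.7126e+6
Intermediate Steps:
b = -1/65965 (b = 1/(-65965) = -1/65965 ≈ -1.5160e-5)
w(f) = f (w(f) = (5 + f) + 5*(-1) = (5 + f) - 5 = f)
(b - 46286)*(j(-177, 41) + w(a)) = (-1/65965 - 46286)*((41 - 177) + 99) = -3053255991*(-136 + 99)/65965 = -3053255991/65965*(-37) = 112970471667/65965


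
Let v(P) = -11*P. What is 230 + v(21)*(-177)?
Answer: 41117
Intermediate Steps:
230 + v(21)*(-177) = 230 - 11*21*(-177) = 230 - 231*(-177) = 230 + 40887 = 41117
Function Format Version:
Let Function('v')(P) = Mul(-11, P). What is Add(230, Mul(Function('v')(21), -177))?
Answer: 41117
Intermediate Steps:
Add(230, Mul(Function('v')(21), -177)) = Add(230, Mul(Mul(-11, 21), -177)) = Add(230, Mul(-231, -177)) = Add(230, 40887) = 41117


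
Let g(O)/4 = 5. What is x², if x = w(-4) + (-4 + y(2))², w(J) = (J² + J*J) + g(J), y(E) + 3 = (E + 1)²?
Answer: 3136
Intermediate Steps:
g(O) = 20 (g(O) = 4*5 = 20)
y(E) = -3 + (1 + E)² (y(E) = -3 + (E + 1)² = -3 + (1 + E)²)
w(J) = 20 + 2*J² (w(J) = (J² + J*J) + 20 = (J² + J²) + 20 = 2*J² + 20 = 20 + 2*J²)
x = 56 (x = (20 + 2*(-4)²) + (-4 + (-3 + (1 + 2)²))² = (20 + 2*16) + (-4 + (-3 + 3²))² = (20 + 32) + (-4 + (-3 + 9))² = 52 + (-4 + 6)² = 52 + 2² = 52 + 4 = 56)
x² = 56² = 3136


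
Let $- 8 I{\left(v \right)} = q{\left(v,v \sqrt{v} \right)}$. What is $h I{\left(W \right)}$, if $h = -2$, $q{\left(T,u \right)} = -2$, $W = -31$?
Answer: $- \frac{1}{2} \approx -0.5$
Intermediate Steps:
$I{\left(v \right)} = \frac{1}{4}$ ($I{\left(v \right)} = \left(- \frac{1}{8}\right) \left(-2\right) = \frac{1}{4}$)
$h I{\left(W \right)} = \left(-2\right) \frac{1}{4} = - \frac{1}{2}$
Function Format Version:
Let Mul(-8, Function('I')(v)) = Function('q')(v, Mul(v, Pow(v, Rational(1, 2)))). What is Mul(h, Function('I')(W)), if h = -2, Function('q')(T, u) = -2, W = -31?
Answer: Rational(-1, 2) ≈ -0.50000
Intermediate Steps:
Function('I')(v) = Rational(1, 4) (Function('I')(v) = Mul(Rational(-1, 8), -2) = Rational(1, 4))
Mul(h, Function('I')(W)) = Mul(-2, Rational(1, 4)) = Rational(-1, 2)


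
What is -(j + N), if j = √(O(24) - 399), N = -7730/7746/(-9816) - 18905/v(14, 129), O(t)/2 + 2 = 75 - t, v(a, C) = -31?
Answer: -718718461855/1178538408 - I*√301 ≈ -609.84 - 17.349*I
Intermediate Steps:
O(t) = 146 - 2*t (O(t) = -4 + 2*(75 - t) = -4 + (150 - 2*t) = 146 - 2*t)
N = 718718461855/1178538408 (N = -7730/7746/(-9816) - 18905/(-31) = -7730*1/7746*(-1/9816) - 18905*(-1/31) = -3865/3873*(-1/9816) + 18905/31 = 3865/38017368 + 18905/31 = 718718461855/1178538408 ≈ 609.84)
j = I*√301 (j = √((146 - 2*24) - 399) = √((146 - 48) - 399) = √(98 - 399) = √(-301) = I*√301 ≈ 17.349*I)
-(j + N) = -(I*√301 + 718718461855/1178538408) = -(718718461855/1178538408 + I*√301) = -718718461855/1178538408 - I*√301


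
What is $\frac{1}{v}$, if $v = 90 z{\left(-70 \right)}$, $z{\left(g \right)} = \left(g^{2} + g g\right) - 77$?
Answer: $\frac{1}{875070} \approx 1.1428 \cdot 10^{-6}$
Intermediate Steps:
$z{\left(g \right)} = -77 + 2 g^{2}$ ($z{\left(g \right)} = \left(g^{2} + g^{2}\right) - 77 = 2 g^{2} - 77 = -77 + 2 g^{2}$)
$v = 875070$ ($v = 90 \left(-77 + 2 \left(-70\right)^{2}\right) = 90 \left(-77 + 2 \cdot 4900\right) = 90 \left(-77 + 9800\right) = 90 \cdot 9723 = 875070$)
$\frac{1}{v} = \frac{1}{875070}$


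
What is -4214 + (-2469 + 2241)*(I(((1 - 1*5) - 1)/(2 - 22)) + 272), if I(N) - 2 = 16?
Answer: -70334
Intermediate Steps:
I(N) = 18 (I(N) = 2 + 16 = 18)
-4214 + (-2469 + 2241)*(I(((1 - 1*5) - 1)/(2 - 22)) + 272) = -4214 + (-2469 + 2241)*(18 + 272) = -4214 - 228*290 = -4214 - 66120 = -70334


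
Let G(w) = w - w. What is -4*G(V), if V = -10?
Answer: 0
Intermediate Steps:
G(w) = 0
-4*G(V) = -4*0 = 0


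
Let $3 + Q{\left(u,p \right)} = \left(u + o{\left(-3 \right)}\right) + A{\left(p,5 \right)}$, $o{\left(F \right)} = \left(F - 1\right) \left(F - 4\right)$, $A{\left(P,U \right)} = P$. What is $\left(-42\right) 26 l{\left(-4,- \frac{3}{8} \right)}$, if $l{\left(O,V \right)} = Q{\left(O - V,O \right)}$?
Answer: $- \frac{37947}{2} \approx -18974.0$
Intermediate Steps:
$o{\left(F \right)} = \left(-1 + F\right) \left(-4 + F\right)$
$Q{\left(u,p \right)} = 25 + p + u$ ($Q{\left(u,p \right)} = -3 + \left(\left(u + \left(4 + \left(-3\right)^{2} - -15\right)\right) + p\right) = -3 + \left(\left(u + \left(4 + 9 + 15\right)\right) + p\right) = -3 + \left(\left(u + 28\right) + p\right) = -3 + \left(\left(28 + u\right) + p\right) = -3 + \left(28 + p + u\right) = 25 + p + u$)
$l{\left(O,V \right)} = 25 - V + 2 O$ ($l{\left(O,V \right)} = 25 + O + \left(O - V\right) = 25 - V + 2 O$)
$\left(-42\right) 26 l{\left(-4,- \frac{3}{8} \right)} = \left(-42\right) 26 \left(25 - - \frac{3}{8} + 2 \left(-4\right)\right) = - 1092 \left(25 - \left(-3\right) \frac{1}{8} - 8\right) = - 1092 \left(25 - - \frac{3}{8} - 8\right) = - 1092 \left(25 + \frac{3}{8} - 8\right) = \left(-1092\right) \frac{139}{8} = - \frac{37947}{2}$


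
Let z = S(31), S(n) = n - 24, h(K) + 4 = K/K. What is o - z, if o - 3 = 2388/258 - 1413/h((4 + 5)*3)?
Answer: 20479/43 ≈ 476.26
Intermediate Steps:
h(K) = -3 (h(K) = -4 + K/K = -4 + 1 = -3)
o = 20780/43 (o = 3 + (2388/258 - 1413/(-3)) = 3 + (2388*(1/258) - 1413*(-1/3)) = 3 + (398/43 + 471) = 3 + 20651/43 = 20780/43 ≈ 483.26)
S(n) = -24 + n
z = 7 (z = -24 + 31 = 7)
o - z = 20780/43 - 1*7 = 20780/43 - 7 = 20479/43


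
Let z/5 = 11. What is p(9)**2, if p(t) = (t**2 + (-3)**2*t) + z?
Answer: 47089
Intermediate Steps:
z = 55 (z = 5*11 = 55)
p(t) = 55 + t**2 + 9*t (p(t) = (t**2 + (-3)**2*t) + 55 = (t**2 + 9*t) + 55 = 55 + t**2 + 9*t)
p(9)**2 = (55 + 9**2 + 9*9)**2 = (55 + 81 + 81)**2 = 217**2 = 47089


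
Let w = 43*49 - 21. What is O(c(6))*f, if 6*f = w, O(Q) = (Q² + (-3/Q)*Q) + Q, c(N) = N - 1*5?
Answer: -1043/3 ≈ -347.67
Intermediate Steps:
c(N) = -5 + N (c(N) = N - 5 = -5 + N)
O(Q) = -3 + Q + Q² (O(Q) = (Q² - 3) + Q = (-3 + Q²) + Q = -3 + Q + Q²)
w = 2086 (w = 2107 - 21 = 2086)
f = 1043/3 (f = (⅙)*2086 = 1043/3 ≈ 347.67)
O(c(6))*f = (-3 + (-5 + 6) + (-5 + 6)²)*(1043/3) = (-3 + 1 + 1²)*(1043/3) = (-3 + 1 + 1)*(1043/3) = -1*1043/3 = -1043/3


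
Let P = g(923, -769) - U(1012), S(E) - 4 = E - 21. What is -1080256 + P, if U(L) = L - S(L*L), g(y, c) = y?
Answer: -56218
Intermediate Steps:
S(E) = -17 + E (S(E) = 4 + (E - 21) = 4 + (-21 + E) = -17 + E)
U(L) = 17 + L - L**2 (U(L) = L - (-17 + L*L) = L - (-17 + L**2) = L + (17 - L**2) = 17 + L - L**2)
P = 1024038 (P = 923 - (17 + 1012 - 1*1012**2) = 923 - (17 + 1012 - 1*1024144) = 923 - (17 + 1012 - 1024144) = 923 - 1*(-1023115) = 923 + 1023115 = 1024038)
-1080256 + P = -1080256 + 1024038 = -56218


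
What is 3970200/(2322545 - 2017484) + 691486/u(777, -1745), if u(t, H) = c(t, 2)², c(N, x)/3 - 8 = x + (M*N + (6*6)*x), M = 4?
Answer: 60636885898441/4656496863150 ≈ 13.022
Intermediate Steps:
c(N, x) = 24 + 12*N + 111*x (c(N, x) = 24 + 3*(x + (4*N + (6*6)*x)) = 24 + 3*(x + (4*N + 36*x)) = 24 + 3*(4*N + 37*x) = 24 + (12*N + 111*x) = 24 + 12*N + 111*x)
u(t, H) = (246 + 12*t)² (u(t, H) = (24 + 12*t + 111*2)² = (24 + 12*t + 222)² = (246 + 12*t)²)
3970200/(2322545 - 2017484) + 691486/u(777, -1745) = 3970200/(2322545 - 2017484) + 691486/((36*(41 + 2*777)²)) = 3970200/305061 + 691486/((36*(41 + 1554)²)) = 3970200*(1/305061) + 691486/((36*1595²)) = 1323400/101687 + 691486/((36*2544025)) = 1323400/101687 + 691486/91584900 = 1323400/101687 + 691486*(1/91584900) = 1323400/101687 + 345743/45792450 = 60636885898441/4656496863150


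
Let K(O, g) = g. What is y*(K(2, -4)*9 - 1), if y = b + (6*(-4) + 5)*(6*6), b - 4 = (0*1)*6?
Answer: 25160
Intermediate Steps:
b = 4 (b = 4 + (0*1)*6 = 4 + 0*6 = 4 + 0 = 4)
y = -680 (y = 4 + (6*(-4) + 5)*(6*6) = 4 + (-24 + 5)*36 = 4 - 19*36 = 4 - 684 = -680)
y*(K(2, -4)*9 - 1) = -680*(-4*9 - 1) = -680*(-36 - 1) = -680*(-37) = 25160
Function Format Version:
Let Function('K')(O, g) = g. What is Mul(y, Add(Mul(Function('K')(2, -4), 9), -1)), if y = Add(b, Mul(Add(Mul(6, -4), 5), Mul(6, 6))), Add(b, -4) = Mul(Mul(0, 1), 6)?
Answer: 25160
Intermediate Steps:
b = 4 (b = Add(4, Mul(Mul(0, 1), 6)) = Add(4, Mul(0, 6)) = Add(4, 0) = 4)
y = -680 (y = Add(4, Mul(Add(Mul(6, -4), 5), Mul(6, 6))) = Add(4, Mul(Add(-24, 5), 36)) = Add(4, Mul(-19, 36)) = Add(4, -684) = -680)
Mul(y, Add(Mul(Function('K')(2, -4), 9), -1)) = Mul(-680, Add(Mul(-4, 9), -1)) = Mul(-680, Add(-36, -1)) = Mul(-680, -37) = 25160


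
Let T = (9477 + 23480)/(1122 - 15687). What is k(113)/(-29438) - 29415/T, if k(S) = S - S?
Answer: 428429475/32957 ≈ 13000.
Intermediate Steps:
k(S) = 0
T = -32957/14565 (T = 32957/(-14565) = 32957*(-1/14565) = -32957/14565 ≈ -2.2628)
k(113)/(-29438) - 29415/T = 0/(-29438) - 29415/(-32957/14565) = 0*(-1/29438) - 29415*(-14565/32957) = 0 + 428429475/32957 = 428429475/32957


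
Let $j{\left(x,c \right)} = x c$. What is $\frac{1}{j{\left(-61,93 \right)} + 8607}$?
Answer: $\frac{1}{2934} \approx 0.00034083$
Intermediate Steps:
$j{\left(x,c \right)} = c x$
$\frac{1}{j{\left(-61,93 \right)} + 8607} = \frac{1}{93 \left(-61\right) + 8607} = \frac{1}{-5673 + 8607} = \frac{1}{2934}$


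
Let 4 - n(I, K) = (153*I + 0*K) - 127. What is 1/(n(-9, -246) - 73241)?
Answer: -1/71733 ≈ -1.3941e-5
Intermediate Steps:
n(I, K) = 131 - 153*I (n(I, K) = 4 - ((153*I + 0*K) - 127) = 4 - ((153*I + 0) - 127) = 4 - (153*I - 127) = 4 - (-127 + 153*I) = 4 + (127 - 153*I) = 131 - 153*I)
1/(n(-9, -246) - 73241) = 1/((131 - 153*(-9)) - 73241) = 1/((131 + 1377) - 73241) = 1/(1508 - 73241) = 1/(-71733) = -1/71733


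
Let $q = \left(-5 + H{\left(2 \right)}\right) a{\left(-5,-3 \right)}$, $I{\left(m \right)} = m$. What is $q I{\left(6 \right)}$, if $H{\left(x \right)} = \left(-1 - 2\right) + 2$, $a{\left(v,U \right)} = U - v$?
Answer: $-72$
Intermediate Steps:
$H{\left(x \right)} = -1$ ($H{\left(x \right)} = -3 + 2 = -1$)
$q = -12$ ($q = \left(-5 - 1\right) \left(-3 - -5\right) = - 6 \left(-3 + 5\right) = \left(-6\right) 2 = -12$)
$q I{\left(6 \right)} = \left(-12\right) 6 = -72$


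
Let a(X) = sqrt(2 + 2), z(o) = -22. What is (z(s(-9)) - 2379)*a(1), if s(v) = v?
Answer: -4802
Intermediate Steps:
a(X) = 2 (a(X) = sqrt(4) = 2)
(z(s(-9)) - 2379)*a(1) = (-22 - 2379)*2 = -2401*2 = -4802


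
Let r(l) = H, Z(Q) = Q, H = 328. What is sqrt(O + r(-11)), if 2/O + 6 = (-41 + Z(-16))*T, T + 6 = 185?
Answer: 5*sqrt(1367413878)/10209 ≈ 18.111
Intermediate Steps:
T = 179 (T = -6 + 185 = 179)
r(l) = 328
O = -2/10209 (O = 2/(-6 + (-41 - 16)*179) = 2/(-6 - 57*179) = 2/(-6 - 10203) = 2/(-10209) = 2*(-1/10209) = -2/10209 ≈ -0.00019591)
sqrt(O + r(-11)) = sqrt(-2/10209 + 328) = sqrt(3348550/10209) = 5*sqrt(1367413878)/10209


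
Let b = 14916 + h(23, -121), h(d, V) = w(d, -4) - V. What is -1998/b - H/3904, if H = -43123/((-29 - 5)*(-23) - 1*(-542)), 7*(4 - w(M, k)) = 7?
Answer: -151232567/1214690560 ≈ -0.12450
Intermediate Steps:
w(M, k) = 3 (w(M, k) = 4 - ⅐*7 = 4 - 1 = 3)
h(d, V) = 3 - V
H = -43123/1324 (H = -43123/(-34*(-23) + 542) = -43123/(782 + 542) = -43123/1324 ≈ -32.570)
b = 15040 (b = 14916 + (3 - 1*(-121)) = 14916 + (3 + 121) = 14916 + 124 = 15040)
-1998/b - H/3904 = -1998/15040 - 1*(-43123/1324)/3904 = -1998*1/15040 + (43123/1324)*(1/3904) = -999/7520 + 43123/5168896 = -151232567/1214690560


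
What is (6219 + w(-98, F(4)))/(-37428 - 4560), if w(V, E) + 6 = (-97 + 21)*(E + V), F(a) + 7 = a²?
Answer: -12977/41988 ≈ -0.30906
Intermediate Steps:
F(a) = -7 + a²
w(V, E) = -6 - 76*E - 76*V (w(V, E) = -6 + (-97 + 21)*(E + V) = -6 - 76*(E + V) = -6 + (-76*E - 76*V) = -6 - 76*E - 76*V)
(6219 + w(-98, F(4)))/(-37428 - 4560) = (6219 + (-6 - 76*(-7 + 4²) - 76*(-98)))/(-37428 - 4560) = (6219 + (-6 - 76*(-7 + 16) + 7448))/(-41988) = (6219 + (-6 - 76*9 + 7448))*(-1/41988) = (6219 + (-6 - 684 + 7448))*(-1/41988) = (6219 + 6758)*(-1/41988) = 12977*(-1/41988) = -12977/41988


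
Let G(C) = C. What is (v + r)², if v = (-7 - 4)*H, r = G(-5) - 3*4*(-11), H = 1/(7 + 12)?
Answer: 5769604/361 ≈ 15982.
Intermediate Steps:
H = 1/19 ≈ 0.052632
r = 127 (r = -5 - 3*4*(-11) = -5 - 12*(-11) = -5 + 132 = 127)
v = -11/19 (v = (-7 - 4)*(1/19) = -11*1/19 = -11/19 ≈ -0.57895)
(v + r)² = (-11/19 + 127)² = (2402/19)² = 5769604/361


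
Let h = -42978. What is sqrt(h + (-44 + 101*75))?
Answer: I*sqrt(35447) ≈ 188.27*I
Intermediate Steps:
sqrt(h + (-44 + 101*75)) = sqrt(-42978 + (-44 + 101*75)) = sqrt(-42978 + (-44 + 7575)) = sqrt(-42978 + 7531) = sqrt(-35447) = I*sqrt(35447)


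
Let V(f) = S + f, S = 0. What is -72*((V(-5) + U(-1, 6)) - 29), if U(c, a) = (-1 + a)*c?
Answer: 2808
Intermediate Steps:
U(c, a) = c*(-1 + a)
V(f) = f (V(f) = 0 + f = f)
-72*((V(-5) + U(-1, 6)) - 29) = -72*((-5 - (-1 + 6)) - 29) = -72*((-5 - 1*5) - 29) = -72*((-5 - 5) - 29) = -72*(-10 - 29) = -72*(-39) = 2808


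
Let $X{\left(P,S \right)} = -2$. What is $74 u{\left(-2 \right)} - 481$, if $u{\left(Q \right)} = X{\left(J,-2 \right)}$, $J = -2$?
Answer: $-629$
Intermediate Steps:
$u{\left(Q \right)} = -2$
$74 u{\left(-2 \right)} - 481 = 74 \left(-2\right) - 481 = -148 - 481 = -629$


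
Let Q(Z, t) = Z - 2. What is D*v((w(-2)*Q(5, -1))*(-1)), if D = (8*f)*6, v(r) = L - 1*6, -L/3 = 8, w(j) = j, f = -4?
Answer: 5760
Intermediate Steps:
L = -24 (L = -3*8 = -24)
Q(Z, t) = -2 + Z
v(r) = -30 (v(r) = -24 - 1*6 = -24 - 6 = -30)
D = -192 (D = (8*(-4))*6 = -32*6 = -192)
D*v((w(-2)*Q(5, -1))*(-1)) = -192*(-30) = 5760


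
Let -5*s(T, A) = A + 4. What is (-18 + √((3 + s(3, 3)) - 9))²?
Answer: (90 - I*√185)²/25 ≈ 316.6 - 97.931*I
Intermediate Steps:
s(T, A) = -⅘ - A/5 (s(T, A) = -(A + 4)/5 = -(4 + A)/5 = -⅘ - A/5)
(-18 + √((3 + s(3, 3)) - 9))² = (-18 + √((3 + (-⅘ - ⅕*3)) - 9))² = (-18 + √((3 + (-⅘ - ⅗)) - 9))² = (-18 + √((3 - 7/5) - 9))² = (-18 + √(8/5 - 9))² = (-18 + √(-37/5))² = (-18 + I*√185/5)²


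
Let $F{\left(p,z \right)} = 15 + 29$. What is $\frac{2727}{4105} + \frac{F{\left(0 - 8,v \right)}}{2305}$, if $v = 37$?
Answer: $\frac{1293271}{1892405} \approx 0.6834$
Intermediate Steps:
$F{\left(p,z \right)} = 44$
$\frac{2727}{4105} + \frac{F{\left(0 - 8,v \right)}}{2305} = \frac{2727}{4105} + \frac{44}{2305} = \frac{1293271}{1892405}$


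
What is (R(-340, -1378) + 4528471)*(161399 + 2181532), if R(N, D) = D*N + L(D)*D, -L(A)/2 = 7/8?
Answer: 23426510197455/2 ≈ 1.1713e+13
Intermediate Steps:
L(A) = -7/4 (L(A) = -14/8 = -2*7/8 = -7/4)
R(N, D) = -7*D/4 + D*N (R(N, D) = D*N - 7*D/4 = -7*D/4 + D*N)
(R(-340, -1378) + 4528471)*(161399 + 2181532) = ((¼)*(-1378)*(-7 + 4*(-340)) + 4528471)*(161399 + 2181532) = ((¼)*(-1378)*(-7 - 1360) + 4528471)*2342931 = ((¼)*(-1378)*(-1367) + 4528471)*2342931 = (941863/2 + 4528471)*2342931 = (9998805/2)*2342931 = 23426510197455/2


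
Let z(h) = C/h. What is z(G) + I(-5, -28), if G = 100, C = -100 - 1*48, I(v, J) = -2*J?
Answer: 1363/25 ≈ 54.520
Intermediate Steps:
C = -148 (C = -100 - 48 = -148)
z(h) = -148/h
z(G) + I(-5, -28) = -148/100 - 2*(-28) = -148*1/100 + 56 = -37/25 + 56 = 1363/25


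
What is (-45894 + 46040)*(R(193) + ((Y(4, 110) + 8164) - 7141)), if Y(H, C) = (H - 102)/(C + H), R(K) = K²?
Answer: 318492430/57 ≈ 5.5876e+6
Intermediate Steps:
Y(H, C) = (-102 + H)/(C + H)
(-45894 + 46040)*(R(193) + ((Y(4, 110) + 8164) - 7141)) = (-45894 + 46040)*(193² + (((-102 + 4)/(110 + 4) + 8164) - 7141)) = 146*(37249 + ((-98/114 + 8164) - 7141)) = 146*(37249 + (((1/114)*(-98) + 8164) - 7141)) = 146*(37249 + ((-49/57 + 8164) - 7141)) = 146*(37249 + (465299/57 - 7141)) = 146*(37249 + 58262/57) = 146*(2181455/57) = 318492430/57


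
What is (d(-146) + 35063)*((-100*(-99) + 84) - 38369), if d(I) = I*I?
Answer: -1600317915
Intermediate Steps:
d(I) = I**2
(d(-146) + 35063)*((-100*(-99) + 84) - 38369) = ((-146)**2 + 35063)*((-100*(-99) + 84) - 38369) = (21316 + 35063)*((9900 + 84) - 38369) = 56379*(9984 - 38369) = 56379*(-28385) = -1600317915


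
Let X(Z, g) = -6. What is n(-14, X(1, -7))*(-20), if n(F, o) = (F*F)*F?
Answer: 54880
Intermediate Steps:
n(F, o) = F³ (n(F, o) = F²*F = F³)
n(-14, X(1, -7))*(-20) = (-14)³*(-20) = -2744*(-20) = 54880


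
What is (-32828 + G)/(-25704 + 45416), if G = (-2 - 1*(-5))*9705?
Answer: -3713/19712 ≈ -0.18836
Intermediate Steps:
G = 29115 (G = (-2 + 5)*9705 = 3*9705 = 29115)
(-32828 + G)/(-25704 + 45416) = (-32828 + 29115)/(-25704 + 45416) = -3713/19712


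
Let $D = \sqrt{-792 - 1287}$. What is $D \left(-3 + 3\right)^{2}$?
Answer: $0$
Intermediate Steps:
$D = 3 i \sqrt{231}$ ($D = \sqrt{-2079} = 3 i \sqrt{231} \approx 45.596 i$)
$D \left(-3 + 3\right)^{2} = 3 i \sqrt{231} \left(-3 + 3\right)^{2} = 3 i \sqrt{231} \cdot 0^{2} = 3 i \sqrt{231} \cdot 0 = 0$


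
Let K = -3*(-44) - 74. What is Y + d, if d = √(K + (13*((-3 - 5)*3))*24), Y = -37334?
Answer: -37334 + I*√7430 ≈ -37334.0 + 86.197*I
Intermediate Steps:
K = 58 (K = 132 - 74 = 58)
d = I*√7430 (d = √(58 + (13*((-3 - 5)*3))*24) = √(58 + (13*(-8*3))*24) = √(58 + (13*(-24))*24) = √(58 - 312*24) = √(58 - 7488) = √(-7430) = I*√7430 ≈ 86.198*I)
Y + d = -37334 + I*√7430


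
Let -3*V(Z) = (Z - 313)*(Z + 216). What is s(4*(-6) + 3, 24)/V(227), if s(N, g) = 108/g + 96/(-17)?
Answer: -117/1295332 ≈ -9.0324e-5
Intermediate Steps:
s(N, g) = -96/17 + 108/g (s(N, g) = 108/g + 96*(-1/17) = 108/g - 96/17 = -96/17 + 108/g)
V(Z) = -(-313 + Z)*(216 + Z)/3 (V(Z) = -(Z - 313)*(Z + 216)/3 = -(-313 + Z)*(216 + Z)/3)
s(4*(-6) + 3, 24)/V(227) = (-96/17 + 108/24)/(22536 - ⅓*227² + (97/3)*227) = (-96/17 + 108*(1/24))/(22536 - ⅓*51529 + 22019/3) = (-96/17 + 9/2)/(22536 - 51529/3 + 22019/3) = -39/(34*38098/3) = -39/34*3/38098 = -117/1295332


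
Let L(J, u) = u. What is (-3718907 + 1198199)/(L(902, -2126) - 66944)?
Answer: 1260354/34535 ≈ 36.495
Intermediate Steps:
(-3718907 + 1198199)/(L(902, -2126) - 66944) = (-3718907 + 1198199)/(-2126 - 66944) = -2520708/(-69070) = -2520708*(-1/69070) = 1260354/34535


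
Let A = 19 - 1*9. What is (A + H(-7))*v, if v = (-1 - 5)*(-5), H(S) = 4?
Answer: 420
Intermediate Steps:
A = 10 (A = 19 - 9 = 10)
v = 30 (v = -6*(-5) = 30)
(A + H(-7))*v = (10 + 4)*30 = 14*30 = 420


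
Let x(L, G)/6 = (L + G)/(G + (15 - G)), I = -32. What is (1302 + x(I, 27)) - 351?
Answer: 949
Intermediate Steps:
x(L, G) = 2*G/5 + 2*L/5 (x(L, G) = 6*((L + G)/(G + (15 - G))) = 6*((G + L)/15) = 6*((G + L)*(1/15)) = 6*(G/15 + L/15) = 2*G/5 + 2*L/5)
(1302 + x(I, 27)) - 351 = (1302 + ((2/5)*27 + (2/5)*(-32))) - 351 = (1302 + (54/5 - 64/5)) - 351 = (1302 - 2) - 351 = 1300 - 351 = 949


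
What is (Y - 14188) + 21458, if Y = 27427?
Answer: 34697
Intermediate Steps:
(Y - 14188) + 21458 = (27427 - 14188) + 21458 = 13239 + 21458 = 34697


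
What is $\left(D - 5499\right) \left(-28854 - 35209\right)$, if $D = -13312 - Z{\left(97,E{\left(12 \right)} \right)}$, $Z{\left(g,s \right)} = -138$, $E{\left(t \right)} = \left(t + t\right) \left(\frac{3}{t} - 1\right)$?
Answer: $1196248399$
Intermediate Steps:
$E{\left(t \right)} = 2 t \left(-1 + \frac{3}{t}\right)$
$D = -13174$ ($D = -13312 - -138 = -13312 + 138 = -13174$)
$\left(D - 5499\right) \left(-28854 - 35209\right) = \left(-13174 - 5499\right) \left(-28854 - 35209\right) = \left(-18673\right) \left(-64063\right) = 1196248399$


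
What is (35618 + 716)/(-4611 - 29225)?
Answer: -18167/16918 ≈ -1.0738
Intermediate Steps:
(35618 + 716)/(-4611 - 29225) = 36334/(-33836) = 36334*(-1/33836) = -18167/16918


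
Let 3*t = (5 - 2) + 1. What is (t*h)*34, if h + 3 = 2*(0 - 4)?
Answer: -1496/3 ≈ -498.67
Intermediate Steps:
h = -11 (h = -3 + 2*(0 - 4) = -3 + 2*(-4) = -3 - 8 = -11)
t = 4/3 (t = ((5 - 2) + 1)/3 = (3 + 1)/3 = (⅓)*4 = 4/3 ≈ 1.3333)
(t*h)*34 = ((4/3)*(-11))*34 = -44/3*34 = -1496/3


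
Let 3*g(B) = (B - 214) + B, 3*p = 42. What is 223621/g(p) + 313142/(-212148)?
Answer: -5932520339/1644147 ≈ -3608.3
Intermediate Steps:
p = 14 (p = (⅓)*42 = 14)
g(B) = -214/3 + 2*B/3 (g(B) = ((B - 214) + B)/3 = ((-214 + B) + B)/3 = (-214 + 2*B)/3 = -214/3 + 2*B/3)
223621/g(p) + 313142/(-212148) = 223621/(-214/3 + (⅔)*14) + 313142/(-212148) = 223621/(-214/3 + 28/3) + 313142*(-1/212148) = 223621/(-62) - 156571/106074 = 223621*(-1/62) - 156571/106074 = -223621/62 - 156571/106074 = -5932520339/1644147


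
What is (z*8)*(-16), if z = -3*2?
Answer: 768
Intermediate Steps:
z = -6
(z*8)*(-16) = -6*8*(-16) = -48*(-16) = 768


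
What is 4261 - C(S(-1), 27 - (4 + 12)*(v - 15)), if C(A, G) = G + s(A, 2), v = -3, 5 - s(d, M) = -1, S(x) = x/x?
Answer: 3940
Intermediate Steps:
S(x) = 1
s(d, M) = 6 (s(d, M) = 5 - 1*(-1) = 5 + 1 = 6)
C(A, G) = 6 + G (C(A, G) = G + 6 = 6 + G)
4261 - C(S(-1), 27 - (4 + 12)*(v - 15)) = 4261 - (6 + (27 - (4 + 12)*(-3 - 15))) = 4261 - (6 + (27 - 16*(-18))) = 4261 - (6 + (27 - 1*(-288))) = 4261 - (6 + (27 + 288)) = 4261 - (6 + 315) = 4261 - 1*321 = 4261 - 321 = 3940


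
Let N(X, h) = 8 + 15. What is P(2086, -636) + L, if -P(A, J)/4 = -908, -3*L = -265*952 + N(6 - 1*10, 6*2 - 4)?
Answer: 263153/3 ≈ 87718.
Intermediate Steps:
N(X, h) = 23
L = 252257/3 (L = -(-265*952 + 23)/3 = -(-252280 + 23)/3 = -⅓*(-252257) = 252257/3 ≈ 84086.)
P(A, J) = 3632 (P(A, J) = -4*(-908) = 3632)
P(2086, -636) + L = 3632 + 252257/3 = 263153/3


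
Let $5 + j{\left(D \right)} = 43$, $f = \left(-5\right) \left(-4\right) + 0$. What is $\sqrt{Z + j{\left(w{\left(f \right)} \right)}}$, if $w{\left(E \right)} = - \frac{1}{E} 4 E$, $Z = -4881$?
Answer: $i \sqrt{4843} \approx 69.592 i$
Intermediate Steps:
$f = 20$ ($f = 20 + 0 = 20$)
$w{\left(E \right)} = -4$ ($w{\left(E \right)} = - \frac{4}{E} E = -4$)
$j{\left(D \right)} = 38$ ($j{\left(D \right)} = -5 + 43 = 38$)
$\sqrt{Z + j{\left(w{\left(f \right)} \right)}} = \sqrt{-4881 + 38} = \sqrt{-4843} = i \sqrt{4843}$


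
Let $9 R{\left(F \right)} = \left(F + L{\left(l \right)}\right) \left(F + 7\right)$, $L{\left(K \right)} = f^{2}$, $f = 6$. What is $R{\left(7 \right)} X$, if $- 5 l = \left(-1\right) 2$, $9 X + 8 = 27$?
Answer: $\frac{11438}{81} \approx 141.21$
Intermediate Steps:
$X = \frac{19}{9}$ ($X = - \frac{8}{9} + \frac{1}{9} \cdot 27 = - \frac{8}{9} + 3 = \frac{19}{9} \approx 2.1111$)
$l = \frac{2}{5}$ ($l = - \frac{\left(-1\right) 2}{5} = \left(- \frac{1}{5}\right) \left(-2\right) = \frac{2}{5} \approx 0.4$)
$L{\left(K \right)} = 36$ ($L{\left(K \right)} = 6^{2} = 36$)
$R{\left(F \right)} = \frac{\left(7 + F\right) \left(36 + F\right)}{9}$ ($R{\left(F \right)} = \frac{\left(F + 36\right) \left(F + 7\right)}{9} = \frac{\left(36 + F\right) \left(7 + F\right)}{9} = \frac{\left(7 + F\right) \left(36 + F\right)}{9}$)
$R{\left(7 \right)} X = \left(28 + \frac{7^{2}}{9} + \frac{43}{9} \cdot 7\right) \frac{19}{9} = \left(28 + \frac{1}{9} \cdot 49 + \frac{301}{9}\right) \frac{19}{9} = \left(28 + \frac{49}{9} + \frac{301}{9}\right) \frac{19}{9} = \frac{602}{9} \cdot \frac{19}{9} = \frac{11438}{81}$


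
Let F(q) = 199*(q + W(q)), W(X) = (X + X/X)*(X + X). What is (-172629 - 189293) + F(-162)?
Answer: 9986476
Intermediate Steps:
W(X) = 2*X*(1 + X) (W(X) = (X + 1)*(2*X) = (1 + X)*(2*X) = 2*X*(1 + X))
F(q) = 199*q + 398*q*(1 + q) (F(q) = 199*(q + 2*q*(1 + q)) = 199*q + 398*q*(1 + q))
(-172629 - 189293) + F(-162) = (-172629 - 189293) + 199*(-162)*(3 + 2*(-162)) = -361922 + 199*(-162)*(3 - 324) = -361922 + 199*(-162)*(-321) = -361922 + 10348398 = 9986476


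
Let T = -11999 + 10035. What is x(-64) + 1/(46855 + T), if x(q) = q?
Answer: -2873023/44891 ≈ -64.000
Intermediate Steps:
T = -1964
x(-64) + 1/(46855 + T) = -64 + 1/(46855 - 1964) = -64 + 1/44891 = -2873023/44891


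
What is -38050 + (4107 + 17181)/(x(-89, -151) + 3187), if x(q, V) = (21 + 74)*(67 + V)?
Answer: -182394938/4793 ≈ -38054.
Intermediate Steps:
x(q, V) = 6365 + 95*V (x(q, V) = 95*(67 + V) = 6365 + 95*V)
-38050 + (4107 + 17181)/(x(-89, -151) + 3187) = -38050 + (4107 + 17181)/((6365 + 95*(-151)) + 3187) = -38050 + 21288/((6365 - 14345) + 3187) = -38050 + 21288/(-7980 + 3187) = -38050 + 21288/(-4793) = -38050 + 21288*(-1/4793) = -38050 - 21288/4793 = -182394938/4793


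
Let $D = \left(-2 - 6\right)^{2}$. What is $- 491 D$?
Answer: $-31424$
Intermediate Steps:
$D = 64$ ($D = \left(-8\right)^{2} = 64$)
$- 491 D = \left(-491\right) 64 = -31424$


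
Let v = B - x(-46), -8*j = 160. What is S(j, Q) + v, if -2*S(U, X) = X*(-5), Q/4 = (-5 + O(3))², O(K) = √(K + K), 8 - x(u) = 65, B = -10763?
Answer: -10396 - 100*√6 ≈ -10641.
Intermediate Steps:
x(u) = -57 (x(u) = 8 - 1*65 = 8 - 65 = -57)
j = -20 (j = -⅛*160 = -20)
O(K) = √2*√K (O(K) = √(2*K) = √2*√K)
Q = 4*(-5 + √6)² (Q = 4*(-5 + √2*√3)² = 4*(-5 + √6)² ≈ 26.020)
S(U, X) = 5*X/2 (S(U, X) = -X*(-5)/2 = -(-5)*X/2 = 5*X/2)
v = -10706 (v = -10763 - 1*(-57) = -10763 + 57 = -10706)
S(j, Q) + v = 5*(124 - 40*√6)/2 - 10706 = (310 - 100*√6) - 10706 = -10396 - 100*√6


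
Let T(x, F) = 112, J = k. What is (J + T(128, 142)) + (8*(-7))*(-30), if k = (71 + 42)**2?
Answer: 14561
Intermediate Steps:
k = 12769 (k = 113**2 = 12769)
J = 12769
(J + T(128, 142)) + (8*(-7))*(-30) = (12769 + 112) + (8*(-7))*(-30) = 12881 - 56*(-30) = 12881 + 1680 = 14561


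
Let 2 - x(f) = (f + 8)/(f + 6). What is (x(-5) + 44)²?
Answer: 1849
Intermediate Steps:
x(f) = 2 - (8 + f)/(6 + f) (x(f) = 2 - (f + 8)/(f + 6) = 2 - (8 + f)/(6 + f))
(x(-5) + 44)² = ((4 - 5)/(6 - 5) + 44)² = (-1/1 + 44)² = (1*(-1) + 44)² = (-1 + 44)² = 43² = 1849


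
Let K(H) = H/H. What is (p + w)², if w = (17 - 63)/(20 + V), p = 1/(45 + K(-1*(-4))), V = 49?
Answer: 7921/19044 ≈ 0.41593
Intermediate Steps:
K(H) = 1
p = 1/46 (p = 1/(45 + 1) = 1/46 ≈ 0.021739)
w = -⅔ (w = (17 - 63)/(20 + 49) = -46/69 = -46*1/69 = -⅔ ≈ -0.66667)
(p + w)² = (1/46 - ⅔)² = (-89/138)² = 7921/19044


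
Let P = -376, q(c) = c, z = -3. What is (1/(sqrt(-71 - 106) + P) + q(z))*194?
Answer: -82456790/141553 - 194*I*sqrt(177)/141553 ≈ -582.52 - 0.018233*I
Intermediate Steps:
(1/(sqrt(-71 - 106) + P) + q(z))*194 = (1/(sqrt(-71 - 106) - 376) - 3)*194 = (1/(sqrt(-177) - 376) - 3)*194 = (1/(I*sqrt(177) - 376) - 3)*194 = (1/(-376 + I*sqrt(177)) - 3)*194 = (-3 + 1/(-376 + I*sqrt(177)))*194 = -582 + 194/(-376 + I*sqrt(177))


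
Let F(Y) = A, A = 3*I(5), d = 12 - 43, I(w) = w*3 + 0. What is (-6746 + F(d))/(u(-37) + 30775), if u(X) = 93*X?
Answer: -6701/27334 ≈ -0.24515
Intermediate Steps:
I(w) = 3*w (I(w) = 3*w + 0 = 3*w)
d = -31
A = 45 (A = 3*(3*5) = 3*15 = 45)
F(Y) = 45
(-6746 + F(d))/(u(-37) + 30775) = (-6746 + 45)/(93*(-37) + 30775) = -6701/(-3441 + 30775) = -6701/27334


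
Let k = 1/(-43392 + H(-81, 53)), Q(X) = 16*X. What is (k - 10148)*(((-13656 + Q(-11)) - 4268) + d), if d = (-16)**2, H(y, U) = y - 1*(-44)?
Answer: 7864162945092/43429 ≈ 1.8108e+8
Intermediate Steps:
H(y, U) = 44 + y (H(y, U) = y + 44 = 44 + y)
k = -1/43429 (k = 1/(-43392 + (44 - 81)) = 1/(-43392 - 37) = 1/(-43429) = -1/43429 ≈ -2.3026e-5)
d = 256
(k - 10148)*(((-13656 + Q(-11)) - 4268) + d) = (-1/43429 - 10148)*(((-13656 + 16*(-11)) - 4268) + 256) = -440717493*(((-13656 - 176) - 4268) + 256)/43429 = -440717493*((-13832 - 4268) + 256)/43429 = -440717493*(-18100 + 256)/43429 = -440717493/43429*(-17844) = 7864162945092/43429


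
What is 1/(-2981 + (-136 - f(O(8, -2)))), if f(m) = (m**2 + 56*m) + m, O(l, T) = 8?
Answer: -1/3637 ≈ -0.00027495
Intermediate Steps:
f(m) = m**2 + 57*m
1/(-2981 + (-136 - f(O(8, -2)))) = 1/(-2981 + (-136 - 8*(57 + 8))) = 1/(-2981 + (-136 - 8*65)) = 1/(-2981 + (-136 - 1*520)) = 1/(-2981 + (-136 - 520)) = 1/(-2981 - 656) = 1/(-3637) = -1/3637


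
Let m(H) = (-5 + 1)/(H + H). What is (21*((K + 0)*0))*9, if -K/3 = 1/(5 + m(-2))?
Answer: 0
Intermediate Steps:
m(H) = -2/H (m(H) = -4*1/(2*H) = -2/H)
K = -½ (K = -3/(5 - 2/(-2)) = -3/(5 - 2*(-½)) = -3/(5 + 1) = -3/6 = -3*⅙ = -½ ≈ -0.50000)
(21*((K + 0)*0))*9 = (21*((-½ + 0)*0))*9 = (21*(-½*0))*9 = (21*0)*9 = 0*9 = 0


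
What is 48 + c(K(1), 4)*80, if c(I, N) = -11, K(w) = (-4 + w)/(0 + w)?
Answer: -832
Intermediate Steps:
K(w) = (-4 + w)/w
48 + c(K(1), 4)*80 = 48 - 11*80 = 48 - 880 = -832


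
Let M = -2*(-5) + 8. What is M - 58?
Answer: -40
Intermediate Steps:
M = 18 (M = 10 + 8 = 18)
M - 58 = 18 - 58 = -40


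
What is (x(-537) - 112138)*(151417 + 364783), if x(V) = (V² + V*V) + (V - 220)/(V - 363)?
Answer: 2158442587634/9 ≈ 2.3983e+11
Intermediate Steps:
x(V) = 2*V² + (-220 + V)/(-363 + V) (x(V) = (V² + V²) + (-220 + V)/(-363 + V) = 2*V² + (-220 + V)/(-363 + V))
(x(-537) - 112138)*(151417 + 364783) = ((-220 - 537 - 726*(-537)² + 2*(-537)³)/(-363 - 537) - 112138)*(151417 + 364783) = ((-220 - 537 - 726*288369 + 2*(-154854153))/(-900) - 112138)*516200 = (-(-220 - 537 - 209355894 - 309708306)/900 - 112138)*516200 = (-1/900*(-519064957) - 112138)*516200 = (519064957/900 - 112138)*516200 = (418140757/900)*516200 = 2158442587634/9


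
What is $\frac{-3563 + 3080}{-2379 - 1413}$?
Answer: $\frac{161}{1264} \approx 0.12737$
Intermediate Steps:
$\frac{-3563 + 3080}{-2379 - 1413} = - \frac{483}{-3792} = \left(-483\right) \left(- \frac{1}{3792}\right) = \frac{161}{1264}$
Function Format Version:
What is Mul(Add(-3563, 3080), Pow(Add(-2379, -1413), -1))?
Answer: Rational(161, 1264) ≈ 0.12737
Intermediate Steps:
Mul(Add(-3563, 3080), Pow(Add(-2379, -1413), -1)) = Mul(-483, Pow(-3792, -1)) = Mul(-483, Rational(-1, 3792)) = Rational(161, 1264)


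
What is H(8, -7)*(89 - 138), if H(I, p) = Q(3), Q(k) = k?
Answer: -147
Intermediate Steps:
H(I, p) = 3
H(8, -7)*(89 - 138) = 3*(89 - 138) = 3*(-49) = -147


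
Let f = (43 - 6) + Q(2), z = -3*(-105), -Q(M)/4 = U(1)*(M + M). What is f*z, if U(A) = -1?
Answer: 16695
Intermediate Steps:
Q(M) = 8*M (Q(M) = -(-4)*(M + M) = -(-4)*2*M = -(-8)*M = 8*M)
z = 315
f = 53 (f = (43 - 6) + 8*2 = 37 + 16 = 53)
f*z = 53*315 = 16695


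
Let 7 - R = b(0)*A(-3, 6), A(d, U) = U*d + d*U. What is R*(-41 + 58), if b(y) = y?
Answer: 119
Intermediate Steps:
A(d, U) = 2*U*d (A(d, U) = U*d + U*d = 2*U*d)
R = 7 (R = 7 - 0*2*6*(-3) = 7 - 0*(-36) = 7 - 1*0 = 7 + 0 = 7)
R*(-41 + 58) = 7*(-41 + 58) = 7*17 = 119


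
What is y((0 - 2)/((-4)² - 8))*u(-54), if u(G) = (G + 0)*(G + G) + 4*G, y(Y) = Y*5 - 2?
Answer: -18252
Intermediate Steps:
y(Y) = -2 + 5*Y (y(Y) = 5*Y - 2 = -2 + 5*Y)
u(G) = 2*G² + 4*G (u(G) = G*(2*G) + 4*G = 2*G² + 4*G)
y((0 - 2)/((-4)² - 8))*u(-54) = (-2 + 5*((0 - 2)/((-4)² - 8)))*(2*(-54)*(2 - 54)) = (-2 + 5*(-2/(16 - 8)))*(2*(-54)*(-52)) = (-2 + 5*(-2/8))*5616 = (-2 + 5*(-2*⅛))*5616 = (-2 + 5*(-¼))*5616 = (-2 - 5/4)*5616 = -13/4*5616 = -18252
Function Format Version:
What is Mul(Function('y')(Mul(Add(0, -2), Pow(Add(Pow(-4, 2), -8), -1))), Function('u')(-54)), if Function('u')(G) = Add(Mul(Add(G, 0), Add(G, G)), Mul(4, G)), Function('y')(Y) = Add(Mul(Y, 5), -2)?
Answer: -18252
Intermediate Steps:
Function('y')(Y) = Add(-2, Mul(5, Y)) (Function('y')(Y) = Add(Mul(5, Y), -2) = Add(-2, Mul(5, Y)))
Function('u')(G) = Add(Mul(2, Pow(G, 2)), Mul(4, G)) (Function('u')(G) = Add(Mul(G, Mul(2, G)), Mul(4, G)) = Add(Mul(2, Pow(G, 2)), Mul(4, G)))
Mul(Function('y')(Mul(Add(0, -2), Pow(Add(Pow(-4, 2), -8), -1))), Function('u')(-54)) = Mul(Add(-2, Mul(5, Mul(Add(0, -2), Pow(Add(Pow(-4, 2), -8), -1)))), Mul(2, -54, Add(2, -54))) = Mul(Add(-2, Mul(5, Mul(-2, Pow(Add(16, -8), -1)))), Mul(2, -54, -52)) = Mul(Add(-2, Mul(5, Mul(-2, Pow(8, -1)))), 5616) = Mul(Add(-2, Mul(5, Mul(-2, Rational(1, 8)))), 5616) = Mul(Add(-2, Mul(5, Rational(-1, 4))), 5616) = Mul(Add(-2, Rational(-5, 4)), 5616) = Mul(Rational(-13, 4), 5616) = -18252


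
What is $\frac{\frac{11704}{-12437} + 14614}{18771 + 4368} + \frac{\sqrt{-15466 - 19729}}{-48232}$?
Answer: $\frac{181742614}{287779743} - \frac{i \sqrt{35195}}{48232} \approx 0.63153 - 0.0038896 i$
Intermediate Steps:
$\frac{\frac{11704}{-12437} + 14614}{18771 + 4368} + \frac{\sqrt{-15466 - 19729}}{-48232} = \frac{11704 \left(- \frac{1}{12437}\right) + 14614}{23139} + \sqrt{-35195} \left(- \frac{1}{48232}\right) = \left(- \frac{11704}{12437} + 14614\right) \frac{1}{23139} + i \sqrt{35195} \left(- \frac{1}{48232}\right) = \frac{181742614}{12437} \cdot \frac{1}{23139} - \frac{i \sqrt{35195}}{48232} = \frac{181742614}{287779743} - \frac{i \sqrt{35195}}{48232}$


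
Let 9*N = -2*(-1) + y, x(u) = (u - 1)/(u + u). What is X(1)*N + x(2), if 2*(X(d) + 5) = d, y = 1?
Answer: -5/4 ≈ -1.2500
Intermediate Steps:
X(d) = -5 + d/2
x(u) = (-1 + u)/(2*u) (x(u) = (-1 + u)/((2*u)) = (-1 + u)*(1/(2*u)) = (-1 + u)/(2*u))
N = 1/3 (N = (-2*(-1) + 1)/9 = (2 + 1)/9 = (1/9)*3 = 1/3 ≈ 0.33333)
X(1)*N + x(2) = (-5 + (1/2)*1)*(1/3) + (1/2)*(-1 + 2)/2 = (-5 + 1/2)*(1/3) + (1/2)*(1/2)*1 = -9/2*1/3 + 1/4 = -3/2 + 1/4 = -5/4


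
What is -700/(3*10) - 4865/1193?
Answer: -98105/3579 ≈ -27.411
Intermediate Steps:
-700/(3*10) - 4865/1193 = -700/30 - 4865*1/1193 = -700*1/30 - 4865/1193 = -70/3 - 4865/1193 = -98105/3579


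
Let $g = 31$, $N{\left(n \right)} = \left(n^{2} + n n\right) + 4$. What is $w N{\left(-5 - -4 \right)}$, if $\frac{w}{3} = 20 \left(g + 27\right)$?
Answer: $20880$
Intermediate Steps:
$N{\left(n \right)} = 4 + 2 n^{2}$ ($N{\left(n \right)} = \left(n^{2} + n^{2}\right) + 4 = 2 n^{2} + 4 = 4 + 2 n^{2}$)
$w = 3480$ ($w = 3 \cdot 20 \left(31 + 27\right) = 3 \cdot 20 \cdot 58 = 3 \cdot 1160 = 3480$)
$w N{\left(-5 - -4 \right)} = 3480 \left(4 + 2 \left(-5 - -4\right)^{2}\right) = 3480 \left(4 + 2 \left(-5 + 4\right)^{2}\right) = 3480 \left(4 + 2 \left(-1\right)^{2}\right) = 3480 \left(4 + 2 \cdot 1\right) = 3480 \left(4 + 2\right) = 3480 \cdot 6 = 20880$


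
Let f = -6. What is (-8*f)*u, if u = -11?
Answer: -528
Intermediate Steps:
(-8*f)*u = -8*(-6)*(-11) = 48*(-11) = -528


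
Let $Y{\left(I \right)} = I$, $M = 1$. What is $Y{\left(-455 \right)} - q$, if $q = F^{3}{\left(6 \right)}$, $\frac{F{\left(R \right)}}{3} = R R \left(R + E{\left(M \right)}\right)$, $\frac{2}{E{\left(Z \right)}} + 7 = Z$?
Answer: $-229221383$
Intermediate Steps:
$E{\left(Z \right)} = \frac{2}{-7 + Z}$
$F{\left(R \right)} = 3 R^{2} \left(- \frac{1}{3} + R\right)$ ($F{\left(R \right)} = 3 R R \left(R + \frac{2}{-7 + 1}\right) = 3 R^{2} \left(R + \frac{2}{-6}\right) = 3 R^{2} \left(R + 2 \left(- \frac{1}{6}\right)\right) = 3 R^{2} \left(R - \frac{1}{3}\right) = 3 R^{2} \left(- \frac{1}{3} + R\right)$)
$q = 229220928$ ($q = \left(6^{2} \left(-1 + 3 \cdot 6\right)\right)^{3} = \left(36 \left(-1 + 18\right)\right)^{3} = \left(36 \cdot 17\right)^{3} = 612^{3} = 229220928$)
$Y{\left(-455 \right)} - q = -455 - 229220928 = -229221383$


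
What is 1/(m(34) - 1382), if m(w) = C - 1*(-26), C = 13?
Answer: -1/1343 ≈ -0.00074460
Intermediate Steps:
m(w) = 39 (m(w) = 13 - 1*(-26) = 13 + 26 = 39)
1/(m(34) - 1382) = 1/(39 - 1382) = 1/(-1343) = -1/1343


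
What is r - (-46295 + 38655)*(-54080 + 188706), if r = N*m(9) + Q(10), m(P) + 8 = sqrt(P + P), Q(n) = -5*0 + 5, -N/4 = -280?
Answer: 1028533685 + 3360*sqrt(2) ≈ 1.0285e+9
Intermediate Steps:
N = 1120 (N = -4*(-280) = 1120)
Q(n) = 5 (Q(n) = 0 + 5 = 5)
m(P) = -8 + sqrt(2)*sqrt(P) (m(P) = -8 + sqrt(P + P) = -8 + sqrt(2*P) = -8 + sqrt(2)*sqrt(P))
r = -8955 + 3360*sqrt(2) (r = 1120*(-8 + sqrt(2)*sqrt(9)) + 5 = 1120*(-8 + sqrt(2)*3) + 5 = 1120*(-8 + 3*sqrt(2)) + 5 = (-8960 + 3360*sqrt(2)) + 5 = -8955 + 3360*sqrt(2) ≈ -4203.2)
r - (-46295 + 38655)*(-54080 + 188706) = (-8955 + 3360*sqrt(2)) - (-46295 + 38655)*(-54080 + 188706) = (-8955 + 3360*sqrt(2)) - (-7640)*134626 = (-8955 + 3360*sqrt(2)) - 1*(-1028542640) = (-8955 + 3360*sqrt(2)) + 1028542640 = 1028533685 + 3360*sqrt(2)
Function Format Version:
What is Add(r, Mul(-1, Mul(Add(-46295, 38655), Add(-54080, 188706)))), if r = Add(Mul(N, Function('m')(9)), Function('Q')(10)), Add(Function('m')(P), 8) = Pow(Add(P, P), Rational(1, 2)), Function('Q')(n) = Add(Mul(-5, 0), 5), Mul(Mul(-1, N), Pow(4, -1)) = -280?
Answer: Add(1028533685, Mul(3360, Pow(2, Rational(1, 2)))) ≈ 1.0285e+9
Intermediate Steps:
N = 1120 (N = Mul(-4, -280) = 1120)
Function('Q')(n) = 5 (Function('Q')(n) = Add(0, 5) = 5)
Function('m')(P) = Add(-8, Mul(Pow(2, Rational(1, 2)), Pow(P, Rational(1, 2)))) (Function('m')(P) = Add(-8, Pow(Add(P, P), Rational(1, 2))) = Add(-8, Pow(Mul(2, P), Rational(1, 2))) = Add(-8, Mul(Pow(2, Rational(1, 2)), Pow(P, Rational(1, 2)))))
r = Add(-8955, Mul(3360, Pow(2, Rational(1, 2)))) (r = Add(Mul(1120, Add(-8, Mul(Pow(2, Rational(1, 2)), Pow(9, Rational(1, 2))))), 5) = Add(Mul(1120, Add(-8, Mul(Pow(2, Rational(1, 2)), 3))), 5) = Add(Mul(1120, Add(-8, Mul(3, Pow(2, Rational(1, 2))))), 5) = Add(Add(-8960, Mul(3360, Pow(2, Rational(1, 2)))), 5) = Add(-8955, Mul(3360, Pow(2, Rational(1, 2)))) ≈ -4203.2)
Add(r, Mul(-1, Mul(Add(-46295, 38655), Add(-54080, 188706)))) = Add(Add(-8955, Mul(3360, Pow(2, Rational(1, 2)))), Mul(-1, Mul(Add(-46295, 38655), Add(-54080, 188706)))) = Add(Add(-8955, Mul(3360, Pow(2, Rational(1, 2)))), Mul(-1, Mul(-7640, 134626))) = Add(Add(-8955, Mul(3360, Pow(2, Rational(1, 2)))), Mul(-1, -1028542640)) = Add(Add(-8955, Mul(3360, Pow(2, Rational(1, 2)))), 1028542640) = Add(1028533685, Mul(3360, Pow(2, Rational(1, 2))))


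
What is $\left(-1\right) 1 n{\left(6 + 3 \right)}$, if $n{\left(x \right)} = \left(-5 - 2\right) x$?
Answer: $63$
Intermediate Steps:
$n{\left(x \right)} = - 7 x$
$\left(-1\right) 1 n{\left(6 + 3 \right)} = \left(-1\right) 1 \left(- 7 \left(6 + 3\right)\right) = - \left(-7\right) 9 = \left(-1\right) \left(-63\right) = 63$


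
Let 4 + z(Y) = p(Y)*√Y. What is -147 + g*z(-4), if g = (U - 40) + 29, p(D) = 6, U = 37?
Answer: -251 + 312*I ≈ -251.0 + 312.0*I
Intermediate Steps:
g = 26 (g = (37 - 40) + 29 = -3 + 29 = 26)
z(Y) = -4 + 6*√Y
-147 + g*z(-4) = -147 + 26*(-4 + 6*√(-4)) = -147 + 26*(-4 + 6*(2*I)) = -147 + 26*(-4 + 12*I) = -147 + (-104 + 312*I) = -251 + 312*I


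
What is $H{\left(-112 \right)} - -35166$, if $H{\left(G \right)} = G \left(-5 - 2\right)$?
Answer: $35950$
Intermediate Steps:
$H{\left(G \right)} = - 7 G$ ($H{\left(G \right)} = G \left(-7\right) = - 7 G$)
$H{\left(-112 \right)} - -35166 = \left(-7\right) \left(-112\right) - -35166 = 784 + 35166 = 35950$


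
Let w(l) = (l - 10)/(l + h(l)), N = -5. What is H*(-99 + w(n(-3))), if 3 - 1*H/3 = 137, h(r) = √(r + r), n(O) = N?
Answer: 272556/7 - 1206*I*√10/7 ≈ 38937.0 - 544.82*I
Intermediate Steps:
n(O) = -5
h(r) = √2*√r (h(r) = √(2*r) = √2*√r)
H = -402 (H = 9 - 3*137 = 9 - 411 = -402)
w(l) = (-10 + l)/(l + √2*√l) (w(l) = (l - 10)/(l + √2*√l) = (-10 + l)/(l + √2*√l))
H*(-99 + w(n(-3))) = -402*(-99 + (-10 - 5)/(-5 + √2*√(-5))) = -402*(-99 - 15/(-5 + √2*(I*√5))) = -402*(-99 - 15/(-5 + I*√10)) = 39798 + 6030/(-5 + I*√10)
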